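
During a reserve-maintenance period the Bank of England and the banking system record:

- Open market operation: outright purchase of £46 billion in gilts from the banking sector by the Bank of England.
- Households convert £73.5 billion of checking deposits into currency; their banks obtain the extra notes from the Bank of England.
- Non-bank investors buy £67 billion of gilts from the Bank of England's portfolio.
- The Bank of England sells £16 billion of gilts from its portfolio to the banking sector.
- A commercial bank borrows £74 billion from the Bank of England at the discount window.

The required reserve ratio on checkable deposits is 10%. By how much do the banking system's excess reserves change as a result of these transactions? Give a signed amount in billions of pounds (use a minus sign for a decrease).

-£22.45 billion

OMO purchase (from banks) £46 billion: reserves +£46B, deposits 0.
Currency withdrawal £73.5 billion: reserves −£73.5B, deposits −£73.5B.
Asset sale (to non-banks) £67 billion: reserves −£67B, deposits −£67B.
OMO sale (to banks) £16 billion: reserves −£16B, deposits 0.
Discount-window loan £74 billion: reserves +£74B, deposits 0.
Totals: Δreserves = −£36.5B, Δdeposits = −£140.5B.
Δrequired reserves = 10% × −£140.5B = −£14.05B.
Δexcess reserves = Δreserves − Δrequired = −£36.5B − (−£14.05B) = -£22.45 billion.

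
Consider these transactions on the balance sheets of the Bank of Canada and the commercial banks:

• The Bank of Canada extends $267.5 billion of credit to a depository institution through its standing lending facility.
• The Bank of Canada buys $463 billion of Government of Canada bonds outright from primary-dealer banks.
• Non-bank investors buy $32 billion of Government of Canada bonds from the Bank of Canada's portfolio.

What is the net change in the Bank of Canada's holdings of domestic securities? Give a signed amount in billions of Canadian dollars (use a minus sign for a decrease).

Discount-window loan $267.5 billion: the Bank of Canada's securities portfolio is untouched → 0.
OMO purchase (from banks) $463 billion: securities added to the Bank of Canada's portfolio → +$463B.
Asset sale (to non-banks) $32 billion: securities removed from the Bank of Canada's portfolio → −$32B.
Net: 0 + 463 − 32 = +$431 billion.

+$431 billion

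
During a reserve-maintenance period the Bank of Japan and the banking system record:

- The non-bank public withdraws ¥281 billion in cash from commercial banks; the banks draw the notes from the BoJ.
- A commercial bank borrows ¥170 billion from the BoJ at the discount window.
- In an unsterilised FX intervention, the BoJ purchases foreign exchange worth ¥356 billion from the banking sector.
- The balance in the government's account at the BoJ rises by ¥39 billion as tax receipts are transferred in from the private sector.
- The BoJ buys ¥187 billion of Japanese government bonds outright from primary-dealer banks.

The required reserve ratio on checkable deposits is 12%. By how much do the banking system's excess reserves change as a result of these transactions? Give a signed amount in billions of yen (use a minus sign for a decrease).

Currency withdrawal ¥281 billion: reserves −¥281B, deposits −¥281B.
Discount-window loan ¥170 billion: reserves +¥170B, deposits 0.
FX purchase ¥356 billion: reserves +¥356B, deposits 0.
Government account inflow ¥39 billion: reserves −¥39B, deposits −¥39B.
OMO purchase (from banks) ¥187 billion: reserves +¥187B, deposits 0.
Totals: Δreserves = +¥393B, Δdeposits = −¥320B.
Δrequired reserves = 12% × −¥320B = −¥38.4B.
Δexcess reserves = Δreserves − Δrequired = +¥393B − (−¥38.4B) = +¥431.4 billion.

+¥431.4 billion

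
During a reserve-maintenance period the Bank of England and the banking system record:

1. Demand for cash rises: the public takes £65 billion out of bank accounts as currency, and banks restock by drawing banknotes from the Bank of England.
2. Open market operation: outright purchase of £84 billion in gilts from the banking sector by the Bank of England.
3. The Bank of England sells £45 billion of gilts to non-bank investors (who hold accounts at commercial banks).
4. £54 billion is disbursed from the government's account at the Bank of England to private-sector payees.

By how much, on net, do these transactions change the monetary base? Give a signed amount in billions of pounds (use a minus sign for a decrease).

+£93 billion

Currency withdrawal £65 billion: just a shift between currency and reserves — both are base money → 0.
OMO purchase (from banks) £84 billion: Bank of England balance sheet expands → +£84B.
Asset sale (to non-banks) £45 billion: Bank of England balance sheet contracts → −£45B.
Government spending £54 billion: a non-base liability converts back to reserves → +£54B.
Net: 0 + 84 − 45 + 54 = +£93 billion.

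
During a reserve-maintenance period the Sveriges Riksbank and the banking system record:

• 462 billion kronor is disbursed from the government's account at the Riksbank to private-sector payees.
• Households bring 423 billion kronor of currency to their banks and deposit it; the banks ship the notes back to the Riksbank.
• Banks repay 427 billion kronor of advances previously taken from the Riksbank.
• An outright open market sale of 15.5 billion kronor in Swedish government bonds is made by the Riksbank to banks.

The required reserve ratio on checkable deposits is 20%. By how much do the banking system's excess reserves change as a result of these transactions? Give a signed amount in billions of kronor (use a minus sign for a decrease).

+265.5 billion

Government spending 462 billion kronor: reserves +462B, deposits +462B.
Currency deposit 423 billion kronor: reserves +423B, deposits +423B.
Discount-window repayment 427 billion kronor: reserves −427B, deposits 0.
OMO sale (to banks) 15.5 billion kronor: reserves −15.5B, deposits 0.
Totals: Δreserves = +442.5B, Δdeposits = +885B.
Δrequired reserves = 20% × +885B = +177B.
Δexcess reserves = Δreserves − Δrequired = +442.5B − (+177B) = +265.5 billion.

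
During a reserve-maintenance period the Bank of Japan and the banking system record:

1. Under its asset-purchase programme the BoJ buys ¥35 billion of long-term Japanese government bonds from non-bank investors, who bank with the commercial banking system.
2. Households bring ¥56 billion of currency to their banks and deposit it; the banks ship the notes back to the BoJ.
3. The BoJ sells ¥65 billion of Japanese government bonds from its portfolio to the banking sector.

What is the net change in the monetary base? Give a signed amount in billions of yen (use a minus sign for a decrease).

Asset purchase (from non-banks) ¥35 billion: BoJ balance sheet expands → +¥35B.
Currency deposit ¥56 billion: just a shift between currency and reserves — both are base money → 0.
OMO sale (to banks) ¥65 billion: BoJ balance sheet contracts → −¥65B.
Net: 35 + 0 − 65 = -¥30 billion.

-¥30 billion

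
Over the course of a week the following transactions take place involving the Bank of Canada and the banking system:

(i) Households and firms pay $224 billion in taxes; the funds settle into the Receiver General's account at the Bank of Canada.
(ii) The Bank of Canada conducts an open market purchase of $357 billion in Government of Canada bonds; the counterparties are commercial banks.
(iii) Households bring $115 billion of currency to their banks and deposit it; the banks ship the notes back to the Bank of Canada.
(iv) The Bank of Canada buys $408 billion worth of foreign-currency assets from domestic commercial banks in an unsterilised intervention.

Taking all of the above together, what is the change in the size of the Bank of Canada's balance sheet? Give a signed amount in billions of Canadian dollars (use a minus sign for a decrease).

+$765 billion

Bank of Canada balance sheet:
  Assets:      Securities +$357B, Foreign assets +$408B
  Liabilities: Bank reserves +$656B, Currency in circulation −$115B, Government deposits +$224B
Commercial banking system:
  Assets:      Reserves at CB +$656B, Securities −$357B, Foreign assets −$408B
  Liabilities: Checkable deposits −$109B
Change in total Bank of Canada assets = +$765 billion.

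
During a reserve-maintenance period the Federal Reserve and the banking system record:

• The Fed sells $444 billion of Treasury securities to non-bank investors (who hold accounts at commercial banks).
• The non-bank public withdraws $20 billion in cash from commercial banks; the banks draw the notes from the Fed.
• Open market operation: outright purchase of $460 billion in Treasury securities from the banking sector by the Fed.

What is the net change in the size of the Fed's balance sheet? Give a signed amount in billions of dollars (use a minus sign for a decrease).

+$16 billion

Asset sale (to non-banks) $444 billion: a Fed asset is shed → −$444B.
Currency withdrawal $20 billion: only the composition of liabilities changes → 0.
OMO purchase (from banks) $460 billion: a Fed asset is acquired → +$460B.
Net: −444 + 0 + 460 = +$16 billion.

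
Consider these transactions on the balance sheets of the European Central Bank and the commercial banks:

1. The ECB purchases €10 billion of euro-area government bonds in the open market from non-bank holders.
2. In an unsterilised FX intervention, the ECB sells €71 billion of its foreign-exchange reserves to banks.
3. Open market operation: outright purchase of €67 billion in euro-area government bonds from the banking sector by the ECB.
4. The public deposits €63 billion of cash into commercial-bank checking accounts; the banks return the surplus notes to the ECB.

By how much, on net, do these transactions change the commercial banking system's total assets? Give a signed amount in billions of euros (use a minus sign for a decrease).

+€73 billion

Asset purchase (from non-banks) €10 billion: bank balance sheets expand → +€10B.
FX sale €71 billion: just an asset swap on bank balance sheets → 0.
OMO purchase (from banks) €67 billion: just an asset swap on bank balance sheets → 0.
Currency deposit €63 billion: bank balance sheets expand → +€63B.
Net: 10 + 0 + 0 + 63 = +€73 billion.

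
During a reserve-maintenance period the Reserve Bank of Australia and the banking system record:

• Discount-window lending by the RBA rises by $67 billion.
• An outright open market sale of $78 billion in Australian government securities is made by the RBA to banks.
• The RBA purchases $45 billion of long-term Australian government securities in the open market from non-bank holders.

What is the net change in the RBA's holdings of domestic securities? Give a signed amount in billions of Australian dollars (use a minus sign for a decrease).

-$33 billion

Discount-window loan $67 billion: the RBA's securities portfolio is untouched → 0.
OMO sale (to banks) $78 billion: securities removed from the RBA's portfolio → −$78B.
Asset purchase (from non-banks) $45 billion: securities added to the RBA's portfolio → +$45B.
Net: 0 − 78 + 45 = -$33 billion.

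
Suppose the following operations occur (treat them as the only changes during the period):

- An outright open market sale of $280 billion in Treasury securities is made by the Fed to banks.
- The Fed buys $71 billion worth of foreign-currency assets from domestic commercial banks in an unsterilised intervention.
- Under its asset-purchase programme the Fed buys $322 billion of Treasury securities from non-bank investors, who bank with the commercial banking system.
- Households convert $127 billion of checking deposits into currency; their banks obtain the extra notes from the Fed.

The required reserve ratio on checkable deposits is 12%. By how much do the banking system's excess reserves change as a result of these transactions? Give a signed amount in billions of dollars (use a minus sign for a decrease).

OMO sale (to banks) $280 billion: reserves −$280B, deposits 0.
FX purchase $71 billion: reserves +$71B, deposits 0.
Asset purchase (from non-banks) $322 billion: reserves +$322B, deposits +$322B.
Currency withdrawal $127 billion: reserves −$127B, deposits −$127B.
Totals: Δreserves = −$14B, Δdeposits = +$195B.
Δrequired reserves = 12% × +$195B = +$23.4B.
Δexcess reserves = Δreserves − Δrequired = −$14B − (+$23.4B) = -$37.4 billion.

-$37.4 billion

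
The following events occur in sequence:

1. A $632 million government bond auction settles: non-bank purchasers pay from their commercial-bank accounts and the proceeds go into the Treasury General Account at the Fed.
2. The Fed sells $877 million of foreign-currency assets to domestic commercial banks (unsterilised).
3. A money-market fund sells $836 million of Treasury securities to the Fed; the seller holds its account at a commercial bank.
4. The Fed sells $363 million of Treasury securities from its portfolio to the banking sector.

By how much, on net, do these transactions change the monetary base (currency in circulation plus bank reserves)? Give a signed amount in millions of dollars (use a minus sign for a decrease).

Government account inflow $632 million: reserves shift to a non-base liability → −$632M.
FX sale $877 million: Fed balance sheet contracts → −$877M.
Asset purchase (from non-banks) $836 million: Fed balance sheet expands → +$836M.
OMO sale (to banks) $363 million: Fed balance sheet contracts → −$363M.
Net: −632 − 877 + 836 − 363 = -$1036 million.

-$1036 million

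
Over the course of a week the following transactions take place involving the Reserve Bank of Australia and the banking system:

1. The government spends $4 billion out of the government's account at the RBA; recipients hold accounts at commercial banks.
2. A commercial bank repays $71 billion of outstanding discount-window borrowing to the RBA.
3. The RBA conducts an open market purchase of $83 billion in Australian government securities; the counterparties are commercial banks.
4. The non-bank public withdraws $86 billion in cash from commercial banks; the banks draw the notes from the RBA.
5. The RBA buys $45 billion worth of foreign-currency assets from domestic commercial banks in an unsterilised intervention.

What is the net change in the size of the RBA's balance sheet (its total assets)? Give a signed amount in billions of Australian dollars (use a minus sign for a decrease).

+$57 billion

Government spending $4 billion: only the composition of liabilities changes → 0.
Discount-window repayment $71 billion: an RBA asset is shed → −$71B.
OMO purchase (from banks) $83 billion: an RBA asset is acquired → +$83B.
Currency withdrawal $86 billion: only the composition of liabilities changes → 0.
FX purchase $45 billion: an RBA asset is acquired → +$45B.
Net: 0 − 71 + 83 + 0 + 45 = +$57 billion.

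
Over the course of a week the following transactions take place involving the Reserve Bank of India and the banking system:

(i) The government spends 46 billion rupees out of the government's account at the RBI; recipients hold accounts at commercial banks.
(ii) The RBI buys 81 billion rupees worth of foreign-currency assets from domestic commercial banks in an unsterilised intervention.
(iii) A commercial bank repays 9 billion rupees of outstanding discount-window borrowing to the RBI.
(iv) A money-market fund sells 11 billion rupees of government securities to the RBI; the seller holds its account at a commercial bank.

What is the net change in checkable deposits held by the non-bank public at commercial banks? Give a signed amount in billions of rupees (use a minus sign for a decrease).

Government spending 46 billion rupees: non-bank counterparties' bank balances rise → +46B.
FX purchase 81 billion rupees: the counterparty is a bank, so public deposits are unchanged → 0.
Discount-window repayment 9 billion rupees: the counterparty is a bank, so public deposits are unchanged → 0.
Asset purchase (from non-banks) 11 billion rupees: non-bank counterparties' bank balances rise → +11B.
Net: 46 + 0 + 0 + 11 = +57 billion.

+57 billion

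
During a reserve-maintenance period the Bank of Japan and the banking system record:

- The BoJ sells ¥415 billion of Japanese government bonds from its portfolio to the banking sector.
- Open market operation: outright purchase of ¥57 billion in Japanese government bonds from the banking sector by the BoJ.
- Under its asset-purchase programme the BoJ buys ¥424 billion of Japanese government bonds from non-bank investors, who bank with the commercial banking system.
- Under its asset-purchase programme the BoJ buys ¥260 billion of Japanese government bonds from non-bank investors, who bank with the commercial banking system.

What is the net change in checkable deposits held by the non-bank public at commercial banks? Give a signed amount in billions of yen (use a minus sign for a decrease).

OMO sale (to banks) ¥415 billion: the counterparty is a bank, so public deposits are unchanged → 0.
OMO purchase (from banks) ¥57 billion: the counterparty is a bank, so public deposits are unchanged → 0.
Asset purchase (from non-banks) ¥424 billion: non-bank counterparties' bank balances rise → +¥424B.
Asset purchase (from non-banks) ¥260 billion: non-bank counterparties' bank balances rise → +¥260B.
Net: 0 + 0 + 424 + 260 = +¥684 billion.

+¥684 billion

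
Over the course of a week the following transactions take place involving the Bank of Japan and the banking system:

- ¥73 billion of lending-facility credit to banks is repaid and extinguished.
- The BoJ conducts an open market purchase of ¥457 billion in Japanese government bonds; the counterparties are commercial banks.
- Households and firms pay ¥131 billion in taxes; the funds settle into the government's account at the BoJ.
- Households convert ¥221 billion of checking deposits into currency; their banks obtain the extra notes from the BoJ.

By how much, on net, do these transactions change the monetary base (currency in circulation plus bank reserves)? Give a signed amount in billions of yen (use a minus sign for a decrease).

+¥253 billion

BoJ balance sheet:
  Assets:      Securities +¥457B, Loans to banks −¥73B
  Liabilities: Bank reserves +¥32B, Currency in circulation +¥221B, Government deposits +¥131B
Commercial banking system:
  Assets:      Reserves at CB +¥32B, Securities −¥457B
  Liabilities: Checkable deposits −¥352B, Borrowings from CB −¥73B
Monetary base = currency + reserves: +¥221B + (+¥32B) = +¥253 billion.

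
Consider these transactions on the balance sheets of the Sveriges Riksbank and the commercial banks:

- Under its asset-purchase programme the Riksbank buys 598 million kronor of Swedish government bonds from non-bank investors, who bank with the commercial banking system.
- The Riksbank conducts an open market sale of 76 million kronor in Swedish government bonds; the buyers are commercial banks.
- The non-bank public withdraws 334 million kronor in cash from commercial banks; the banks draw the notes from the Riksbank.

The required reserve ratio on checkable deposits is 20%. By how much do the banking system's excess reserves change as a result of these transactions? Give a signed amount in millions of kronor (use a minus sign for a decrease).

+135.2 million

Asset purchase (from non-banks) 598 million kronor: reserves +598M, deposits +598M.
OMO sale (to banks) 76 million kronor: reserves −76M, deposits 0.
Currency withdrawal 334 million kronor: reserves −334M, deposits −334M.
Totals: Δreserves = +188M, Δdeposits = +264M.
Δrequired reserves = 20% × +264M = +52.8M.
Δexcess reserves = Δreserves − Δrequired = +188M − (+52.8M) = +135.2 million.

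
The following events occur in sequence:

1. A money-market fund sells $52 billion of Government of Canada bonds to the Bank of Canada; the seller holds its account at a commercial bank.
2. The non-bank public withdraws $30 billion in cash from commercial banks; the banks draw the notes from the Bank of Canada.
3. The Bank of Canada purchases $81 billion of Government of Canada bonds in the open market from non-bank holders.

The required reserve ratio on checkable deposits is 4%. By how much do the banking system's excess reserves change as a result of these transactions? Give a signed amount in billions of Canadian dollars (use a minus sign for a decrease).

+$98.88 billion

Asset purchase (from non-banks) $52 billion: reserves +$52B, deposits +$52B.
Currency withdrawal $30 billion: reserves −$30B, deposits −$30B.
Asset purchase (from non-banks) $81 billion: reserves +$81B, deposits +$81B.
Totals: Δreserves = +$103B, Δdeposits = +$103B.
Δrequired reserves = 4% × +$103B = +$4.12B.
Δexcess reserves = Δreserves − Δrequired = +$103B − (+$4.12B) = +$98.88 billion.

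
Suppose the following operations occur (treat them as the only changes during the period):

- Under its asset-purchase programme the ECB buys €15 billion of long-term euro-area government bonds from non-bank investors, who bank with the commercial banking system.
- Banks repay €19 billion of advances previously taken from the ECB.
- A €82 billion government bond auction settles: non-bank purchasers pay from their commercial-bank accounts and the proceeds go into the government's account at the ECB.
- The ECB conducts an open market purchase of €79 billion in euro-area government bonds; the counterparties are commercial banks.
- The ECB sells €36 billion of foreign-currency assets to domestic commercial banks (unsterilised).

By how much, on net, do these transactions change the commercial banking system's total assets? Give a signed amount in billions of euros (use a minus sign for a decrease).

-€86 billion

Asset purchase (from non-banks) €15 billion: bank balance sheets expand → +€15B.
Discount-window repayment €19 billion: bank balance sheets shrink → −€19B.
Government account inflow €82 billion: bank balance sheets shrink → −€82B.
OMO purchase (from banks) €79 billion: just an asset swap on bank balance sheets → 0.
FX sale €36 billion: just an asset swap on bank balance sheets → 0.
Net: 15 − 19 − 82 + 0 + 0 = -€86 billion.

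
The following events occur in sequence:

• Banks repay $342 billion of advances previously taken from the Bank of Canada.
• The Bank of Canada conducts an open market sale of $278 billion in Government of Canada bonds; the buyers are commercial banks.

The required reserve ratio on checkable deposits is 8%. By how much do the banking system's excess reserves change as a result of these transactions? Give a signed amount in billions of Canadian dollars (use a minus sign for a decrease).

-$620 billion

Discount-window repayment $342 billion: reserves −$342B, deposits 0.
OMO sale (to banks) $278 billion: reserves −$278B, deposits 0.
Totals: Δreserves = −$620B, Δdeposits = 0.
Δrequired reserves = 8% × 0 = 0.
Δexcess reserves = Δreserves − Δrequired = −$620B − (0) = -$620 billion.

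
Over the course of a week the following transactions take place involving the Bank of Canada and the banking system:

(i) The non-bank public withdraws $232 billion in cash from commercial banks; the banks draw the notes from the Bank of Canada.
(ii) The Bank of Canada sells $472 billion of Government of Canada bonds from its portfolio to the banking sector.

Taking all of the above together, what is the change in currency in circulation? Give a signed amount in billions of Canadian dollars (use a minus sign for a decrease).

Bank of Canada balance sheet:
  Assets:      Securities −$472B
  Liabilities: Bank reserves −$704B, Currency in circulation +$232B
Commercial banking system:
  Assets:      Reserves at CB −$704B, Securities +$472B
  Liabilities: Checkable deposits −$232B
So the change in currency in circulation is +$232 billion.

+$232 billion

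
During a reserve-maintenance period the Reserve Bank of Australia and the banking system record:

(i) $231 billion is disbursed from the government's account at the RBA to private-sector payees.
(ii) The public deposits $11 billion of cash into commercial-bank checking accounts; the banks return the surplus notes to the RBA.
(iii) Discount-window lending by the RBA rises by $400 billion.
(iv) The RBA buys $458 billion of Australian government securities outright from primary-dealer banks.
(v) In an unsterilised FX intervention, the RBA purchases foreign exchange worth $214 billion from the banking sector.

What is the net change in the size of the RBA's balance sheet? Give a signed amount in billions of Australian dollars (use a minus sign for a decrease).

+$1072 billion

RBA balance sheet:
  Assets:      Securities +$458B, Loans to banks +$400B, Foreign assets +$214B
  Liabilities: Bank reserves +$1314B, Currency in circulation −$11B, Government deposits −$231B
Commercial banking system:
  Assets:      Reserves at CB +$1314B, Securities −$458B, Foreign assets −$214B
  Liabilities: Checkable deposits +$242B, Borrowings from CB +$400B
Change in total RBA assets = +$1072 billion.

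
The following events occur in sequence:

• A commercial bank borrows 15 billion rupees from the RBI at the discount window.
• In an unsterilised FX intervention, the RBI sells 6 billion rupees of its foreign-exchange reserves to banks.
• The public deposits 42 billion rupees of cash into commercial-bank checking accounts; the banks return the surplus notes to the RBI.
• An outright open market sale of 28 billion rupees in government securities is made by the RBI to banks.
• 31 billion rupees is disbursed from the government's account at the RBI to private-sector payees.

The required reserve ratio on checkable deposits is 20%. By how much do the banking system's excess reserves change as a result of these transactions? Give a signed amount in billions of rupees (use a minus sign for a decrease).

Discount-window loan 15 billion rupees: reserves +15B, deposits 0.
FX sale 6 billion rupees: reserves −6B, deposits 0.
Currency deposit 42 billion rupees: reserves +42B, deposits +42B.
OMO sale (to banks) 28 billion rupees: reserves −28B, deposits 0.
Government spending 31 billion rupees: reserves +31B, deposits +31B.
Totals: Δreserves = +54B, Δdeposits = +73B.
Δrequired reserves = 20% × +73B = +14.6B.
Δexcess reserves = Δreserves − Δrequired = +54B − (+14.6B) = +39.4 billion.

+39.4 billion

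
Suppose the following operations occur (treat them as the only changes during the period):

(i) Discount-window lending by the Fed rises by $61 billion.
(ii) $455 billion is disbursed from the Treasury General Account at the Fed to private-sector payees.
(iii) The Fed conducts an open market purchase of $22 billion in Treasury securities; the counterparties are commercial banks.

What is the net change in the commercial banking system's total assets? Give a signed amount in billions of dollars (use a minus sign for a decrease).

Discount-window loan $61 billion: bank balance sheets expand → +$61B.
Government spending $455 billion: bank balance sheets expand → +$455B.
OMO purchase (from banks) $22 billion: just an asset swap on bank balance sheets → 0.
Net: 61 + 455 + 0 = +$516 billion.

+$516 billion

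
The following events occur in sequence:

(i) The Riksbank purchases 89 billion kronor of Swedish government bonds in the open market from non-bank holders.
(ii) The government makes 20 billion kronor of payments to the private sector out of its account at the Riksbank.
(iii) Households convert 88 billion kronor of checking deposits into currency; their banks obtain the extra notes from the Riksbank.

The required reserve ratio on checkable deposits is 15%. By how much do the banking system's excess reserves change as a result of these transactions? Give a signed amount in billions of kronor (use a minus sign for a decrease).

+17.85 billion

Asset purchase (from non-banks) 89 billion kronor: reserves +89B, deposits +89B.
Government spending 20 billion kronor: reserves +20B, deposits +20B.
Currency withdrawal 88 billion kronor: reserves −88B, deposits −88B.
Totals: Δreserves = +21B, Δdeposits = +21B.
Δrequired reserves = 15% × +21B = +3.15B.
Δexcess reserves = Δreserves − Δrequired = +21B − (+3.15B) = +17.85 billion.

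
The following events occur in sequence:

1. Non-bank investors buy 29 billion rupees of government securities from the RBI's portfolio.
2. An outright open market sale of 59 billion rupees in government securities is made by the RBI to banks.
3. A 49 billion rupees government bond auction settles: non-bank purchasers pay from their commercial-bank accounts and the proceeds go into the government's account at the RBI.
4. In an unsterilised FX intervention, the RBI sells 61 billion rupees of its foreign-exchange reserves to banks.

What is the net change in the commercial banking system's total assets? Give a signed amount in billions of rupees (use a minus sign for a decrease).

Asset sale (to non-banks) 29 billion rupees: bank balance sheets shrink → −29B.
OMO sale (to banks) 59 billion rupees: just an asset swap on bank balance sheets → 0.
Government account inflow 49 billion rupees: bank balance sheets shrink → −49B.
FX sale 61 billion rupees: just an asset swap on bank balance sheets → 0.
Net: −29 + 0 − 49 + 0 = -78 billion.

-78 billion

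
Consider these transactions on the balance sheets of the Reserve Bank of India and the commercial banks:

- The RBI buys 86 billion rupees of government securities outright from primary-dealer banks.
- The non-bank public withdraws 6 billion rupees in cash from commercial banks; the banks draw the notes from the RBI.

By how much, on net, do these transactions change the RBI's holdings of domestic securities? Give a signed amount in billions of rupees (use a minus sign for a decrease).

+86 billion

RBI balance sheet:
  Assets:      Securities +86B
  Liabilities: Bank reserves +80B, Currency in circulation +6B
So the change in the RBI's holdings of domestic securities is +86 billion.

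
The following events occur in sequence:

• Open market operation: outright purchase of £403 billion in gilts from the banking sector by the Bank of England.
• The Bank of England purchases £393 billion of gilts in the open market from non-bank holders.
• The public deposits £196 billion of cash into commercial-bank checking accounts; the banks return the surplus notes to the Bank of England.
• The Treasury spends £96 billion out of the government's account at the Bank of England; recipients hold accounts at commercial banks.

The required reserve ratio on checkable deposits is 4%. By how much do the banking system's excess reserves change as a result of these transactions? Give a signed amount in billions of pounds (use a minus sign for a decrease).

OMO purchase (from banks) £403 billion: reserves +£403B, deposits 0.
Asset purchase (from non-banks) £393 billion: reserves +£393B, deposits +£393B.
Currency deposit £196 billion: reserves +£196B, deposits +£196B.
Government spending £96 billion: reserves +£96B, deposits +£96B.
Totals: Δreserves = +£1088B, Δdeposits = +£685B.
Δrequired reserves = 4% × +£685B = +£27.4B.
Δexcess reserves = Δreserves − Δrequired = +£1088B − (+£27.4B) = +£1060.6 billion.

+£1060.6 billion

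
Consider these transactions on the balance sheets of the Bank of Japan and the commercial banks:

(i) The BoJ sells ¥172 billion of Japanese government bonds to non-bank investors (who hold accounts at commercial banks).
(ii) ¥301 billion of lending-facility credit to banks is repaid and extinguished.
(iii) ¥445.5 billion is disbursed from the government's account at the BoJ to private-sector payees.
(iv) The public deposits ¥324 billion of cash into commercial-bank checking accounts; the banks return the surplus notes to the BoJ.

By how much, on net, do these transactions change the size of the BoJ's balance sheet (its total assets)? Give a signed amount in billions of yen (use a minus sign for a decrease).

-¥473 billion

BoJ balance sheet:
  Assets:      Securities −¥172B, Loans to banks −¥301B
  Liabilities: Bank reserves +¥296.5B, Currency in circulation −¥324B, Government deposits −¥445.5B
Commercial banking system:
  Assets:      Reserves at CB +¥296.5B
  Liabilities: Checkable deposits +¥597.5B, Borrowings from CB −¥301B
Change in total BoJ assets = -¥473 billion.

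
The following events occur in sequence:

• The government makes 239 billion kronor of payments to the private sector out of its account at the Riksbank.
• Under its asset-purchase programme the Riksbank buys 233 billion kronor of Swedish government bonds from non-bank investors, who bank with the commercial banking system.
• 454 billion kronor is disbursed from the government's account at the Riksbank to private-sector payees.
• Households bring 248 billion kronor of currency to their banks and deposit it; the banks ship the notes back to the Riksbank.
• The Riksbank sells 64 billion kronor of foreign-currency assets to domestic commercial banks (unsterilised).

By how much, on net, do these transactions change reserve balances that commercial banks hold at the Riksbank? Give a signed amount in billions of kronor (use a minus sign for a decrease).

Government spending 239 billion kronor: government payments flow into bank reserve accounts → +239B.
Asset purchase (from non-banks) 233 billion kronor: the Riksbank pays by crediting reserve accounts → +233B.
Government spending 454 billion kronor: government payments flow into bank reserve accounts → +454B.
Currency deposit 248 billion kronor: returned notes are swapped for reserve credit → +248B.
FX sale 64 billion kronor: the buying banks pay out of their reserve balances → −64B.
Net: 239 + 233 + 454 + 248 − 64 = +1110 billion.

+1110 billion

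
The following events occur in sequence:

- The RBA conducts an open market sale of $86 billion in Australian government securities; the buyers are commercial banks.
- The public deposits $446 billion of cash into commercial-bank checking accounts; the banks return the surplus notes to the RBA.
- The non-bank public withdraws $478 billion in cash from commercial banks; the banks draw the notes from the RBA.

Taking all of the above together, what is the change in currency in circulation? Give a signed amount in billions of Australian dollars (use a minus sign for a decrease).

OMO sale (to banks) $86 billion: no currency enters or leaves circulation → 0.
Currency deposit $446 billion: notes return to the central bank → −$446B.
Currency withdrawal $478 billion: notes leave the central bank → +$478B.
Net: 0 − 446 + 478 = +$32 billion.

+$32 billion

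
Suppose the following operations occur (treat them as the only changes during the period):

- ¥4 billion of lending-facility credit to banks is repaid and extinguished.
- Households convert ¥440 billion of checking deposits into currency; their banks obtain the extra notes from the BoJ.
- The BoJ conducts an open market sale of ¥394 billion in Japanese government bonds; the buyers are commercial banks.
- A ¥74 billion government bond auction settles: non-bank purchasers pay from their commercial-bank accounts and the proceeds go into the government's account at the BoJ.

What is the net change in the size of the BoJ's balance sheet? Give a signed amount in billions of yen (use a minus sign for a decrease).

-¥398 billion

Discount-window repayment ¥4 billion: a BoJ asset is shed → −¥4B.
Currency withdrawal ¥440 billion: only the composition of liabilities changes → 0.
OMO sale (to banks) ¥394 billion: a BoJ asset is shed → −¥394B.
Government account inflow ¥74 billion: only the composition of liabilities changes → 0.
Net: −4 + 0 − 394 + 0 = -¥398 billion.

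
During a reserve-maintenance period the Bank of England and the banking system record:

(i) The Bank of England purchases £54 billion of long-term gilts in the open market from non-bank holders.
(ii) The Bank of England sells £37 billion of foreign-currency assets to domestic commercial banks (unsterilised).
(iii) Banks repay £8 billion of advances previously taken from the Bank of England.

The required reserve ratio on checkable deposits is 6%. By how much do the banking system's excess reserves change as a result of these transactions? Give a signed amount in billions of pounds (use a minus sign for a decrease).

+£5.76 billion

Asset purchase (from non-banks) £54 billion: reserves +£54B, deposits +£54B.
FX sale £37 billion: reserves −£37B, deposits 0.
Discount-window repayment £8 billion: reserves −£8B, deposits 0.
Totals: Δreserves = +£9B, Δdeposits = +£54B.
Δrequired reserves = 6% × +£54B = +£3.24B.
Δexcess reserves = Δreserves − Δrequired = +£9B − (+£3.24B) = +£5.76 billion.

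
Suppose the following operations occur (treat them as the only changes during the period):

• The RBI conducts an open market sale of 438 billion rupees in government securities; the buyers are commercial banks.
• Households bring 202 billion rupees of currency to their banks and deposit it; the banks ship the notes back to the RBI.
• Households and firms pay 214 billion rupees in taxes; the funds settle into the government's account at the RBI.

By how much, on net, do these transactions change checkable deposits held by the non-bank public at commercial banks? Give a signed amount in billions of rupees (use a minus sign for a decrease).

-12 billion

RBI balance sheet:
  Assets:      Securities −438B
  Liabilities: Bank reserves −450B, Currency in circulation −202B, Government deposits +214B
Commercial banking system:
  Assets:      Reserves at CB −450B, Securities +438B
  Liabilities: Checkable deposits −12B
So the change in checkable deposits held by the non-bank public at commercial banks is -12 billion.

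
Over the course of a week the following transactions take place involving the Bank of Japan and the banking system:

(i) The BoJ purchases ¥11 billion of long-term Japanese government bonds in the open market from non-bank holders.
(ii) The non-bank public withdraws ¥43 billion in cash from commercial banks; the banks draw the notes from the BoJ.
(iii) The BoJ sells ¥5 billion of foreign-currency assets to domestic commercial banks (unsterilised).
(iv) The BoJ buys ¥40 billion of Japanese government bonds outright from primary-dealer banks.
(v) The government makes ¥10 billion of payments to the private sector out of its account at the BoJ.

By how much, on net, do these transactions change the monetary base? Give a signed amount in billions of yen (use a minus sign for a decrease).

Asset purchase (from non-banks) ¥11 billion: BoJ balance sheet expands → +¥11B.
Currency withdrawal ¥43 billion: just a shift between currency and reserves — both are base money → 0.
FX sale ¥5 billion: BoJ balance sheet contracts → −¥5B.
OMO purchase (from banks) ¥40 billion: BoJ balance sheet expands → +¥40B.
Government spending ¥10 billion: a non-base liability converts back to reserves → +¥10B.
Net: 11 + 0 − 5 + 40 + 10 = +¥56 billion.

+¥56 billion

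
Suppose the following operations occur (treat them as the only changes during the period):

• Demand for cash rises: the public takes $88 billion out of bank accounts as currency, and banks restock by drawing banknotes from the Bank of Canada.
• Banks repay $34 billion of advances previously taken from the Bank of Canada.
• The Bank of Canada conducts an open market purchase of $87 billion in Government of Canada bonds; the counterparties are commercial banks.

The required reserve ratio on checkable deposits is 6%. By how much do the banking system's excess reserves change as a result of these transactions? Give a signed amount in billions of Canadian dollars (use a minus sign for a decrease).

-$29.72 billion

Currency withdrawal $88 billion: reserves −$88B, deposits −$88B.
Discount-window repayment $34 billion: reserves −$34B, deposits 0.
OMO purchase (from banks) $87 billion: reserves +$87B, deposits 0.
Totals: Δreserves = −$35B, Δdeposits = −$88B.
Δrequired reserves = 6% × −$88B = −$5.28B.
Δexcess reserves = Δreserves − Δrequired = −$35B − (−$5.28B) = -$29.72 billion.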